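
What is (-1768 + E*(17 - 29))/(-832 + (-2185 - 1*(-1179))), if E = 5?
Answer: 914/919 ≈ 0.99456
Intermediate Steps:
(-1768 + E*(17 - 29))/(-832 + (-2185 - 1*(-1179))) = (-1768 + 5*(17 - 29))/(-832 + (-2185 - 1*(-1179))) = (-1768 + 5*(-12))/(-832 + (-2185 + 1179)) = (-1768 - 60)/(-832 - 1006) = -1828/(-1838) = -1828*(-1/1838) = 914/919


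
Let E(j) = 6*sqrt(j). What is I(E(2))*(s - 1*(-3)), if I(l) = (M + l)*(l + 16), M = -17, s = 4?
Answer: -1400 - 42*sqrt(2) ≈ -1459.4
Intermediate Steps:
I(l) = (-17 + l)*(16 + l) (I(l) = (-17 + l)*(l + 16) = (-17 + l)*(16 + l))
I(E(2))*(s - 1*(-3)) = (-272 + (6*sqrt(2))**2 - 6*sqrt(2))*(4 - 1*(-3)) = (-272 + 72 - 6*sqrt(2))*(4 + 3) = (-200 - 6*sqrt(2))*7 = -1400 - 42*sqrt(2)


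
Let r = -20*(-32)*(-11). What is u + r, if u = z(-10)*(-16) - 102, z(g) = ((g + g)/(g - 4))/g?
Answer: -49978/7 ≈ -7139.7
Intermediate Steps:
r = -7040 (r = 640*(-11) = -7040)
z(g) = 2/(-4 + g) (z(g) = ((2*g)/(-4 + g))/g = (2*g/(-4 + g))/g = 2/(-4 + g))
u = -698/7 (u = (2/(-4 - 10))*(-16) - 102 = (2/(-14))*(-16) - 102 = (2*(-1/14))*(-16) - 102 = -⅐*(-16) - 102 = 16/7 - 102 = -698/7 ≈ -99.714)
u + r = -698/7 - 7040 = -49978/7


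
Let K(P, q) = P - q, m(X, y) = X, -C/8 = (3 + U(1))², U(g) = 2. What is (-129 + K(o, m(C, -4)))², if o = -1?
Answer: 4900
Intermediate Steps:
C = -200 (C = -8*(3 + 2)² = -8*5² = -8*25 = -200)
(-129 + K(o, m(C, -4)))² = (-129 + (-1 - 1*(-200)))² = (-129 + (-1 + 200))² = (-129 + 199)² = 70² = 4900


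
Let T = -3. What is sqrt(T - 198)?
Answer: I*sqrt(201) ≈ 14.177*I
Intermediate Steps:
sqrt(T - 198) = sqrt(-3 - 198) = sqrt(-201) = I*sqrt(201)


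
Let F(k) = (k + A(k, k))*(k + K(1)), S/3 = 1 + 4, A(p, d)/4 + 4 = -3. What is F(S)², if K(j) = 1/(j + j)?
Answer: 162409/4 ≈ 40602.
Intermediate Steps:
A(p, d) = -28 (A(p, d) = -16 + 4*(-3) = -16 - 12 = -28)
K(j) = 1/(2*j)
S = 15 (S = 3*(1 + 4) = 3*5 = 15)
F(k) = (½ + k)*(-28 + k) (F(k) = (k - 28)*(k + (½)/1) = (-28 + k)*(k + (½)*1) = (-28 + k)*(k + ½) = (-28 + k)*(½ + k) = (½ + k)*(-28 + k))
F(S)² = (-14 + 15² - 55/2*15)² = (-14 + 225 - 825/2)² = (-403/2)² = 162409/4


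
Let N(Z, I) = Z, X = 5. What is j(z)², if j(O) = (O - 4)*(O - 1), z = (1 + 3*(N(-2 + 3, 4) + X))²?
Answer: 16517390400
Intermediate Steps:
z = 361 (z = (1 + 3*((-2 + 3) + 5))² = (1 + 3*(1 + 5))² = (1 + 3*6)² = (1 + 18)² = 19² = 361)
j(O) = (-1 + O)*(-4 + O) (j(O) = (-4 + O)*(-1 + O) = (-1 + O)*(-4 + O))
j(z)² = (4 + 361² - 5*361)² = (4 + 130321 - 1805)² = 128520² = 16517390400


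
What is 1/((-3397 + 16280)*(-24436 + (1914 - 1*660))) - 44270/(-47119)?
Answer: 13221399517501/14072263973014 ≈ 0.93954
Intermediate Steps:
1/((-3397 + 16280)*(-24436 + (1914 - 1*660))) - 44270/(-47119) = 1/(12883*(-24436 + (1914 - 660))) - 44270*(-1/47119) = 1/(12883*(-24436 + 1254)) + 44270/47119 = (1/12883)/(-23182) + 44270/47119 = (1/12883)*(-1/23182) + 44270/47119 = -1/298653706 + 44270/47119 = 13221399517501/14072263973014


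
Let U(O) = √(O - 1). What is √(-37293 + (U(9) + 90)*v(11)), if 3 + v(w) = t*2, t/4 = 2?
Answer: √(-36123 + 26*√2) ≈ 189.96*I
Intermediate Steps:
t = 8 (t = 4*2 = 8)
U(O) = √(-1 + O)
v(w) = 13 (v(w) = -3 + 8*2 = -3 + 16 = 13)
√(-37293 + (U(9) + 90)*v(11)) = √(-37293 + (√(-1 + 9) + 90)*13) = √(-37293 + (√8 + 90)*13) = √(-37293 + (2*√2 + 90)*13) = √(-37293 + (90 + 2*√2)*13) = √(-37293 + (1170 + 26*√2)) = √(-36123 + 26*√2)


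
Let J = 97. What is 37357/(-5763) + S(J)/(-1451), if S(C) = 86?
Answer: -54700625/8362113 ≈ -6.5415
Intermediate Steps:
37357/(-5763) + S(J)/(-1451) = 37357/(-5763) + 86/(-1451) = 37357*(-1/5763) + 86*(-1/1451) = -37357/5763 - 86/1451 = -54700625/8362113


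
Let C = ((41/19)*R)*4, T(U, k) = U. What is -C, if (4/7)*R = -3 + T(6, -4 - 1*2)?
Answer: -861/19 ≈ -45.316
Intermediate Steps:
R = 21/4 (R = 7*(-3 + 6)/4 = (7/4)*3 = 21/4 ≈ 5.2500)
C = 861/19 (C = ((41/19)*(21/4))*4 = (861/76)*4 = 861/19 ≈ 45.316)
-C = -1*861/19 = -861/19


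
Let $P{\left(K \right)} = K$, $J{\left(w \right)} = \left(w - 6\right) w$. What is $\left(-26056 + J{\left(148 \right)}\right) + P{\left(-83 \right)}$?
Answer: $-5123$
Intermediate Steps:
$J{\left(w \right)} = w \left(-6 + w\right)$ ($J{\left(w \right)} = \left(-6 + w\right) w = w \left(-6 + w\right)$)
$\left(-26056 + J{\left(148 \right)}\right) + P{\left(-83 \right)} = \left(-26056 + 148 \left(-6 + 148\right)\right) - 83 = \left(-26056 + 148 \cdot 142\right) - 83 = \left(-26056 + 21016\right) - 83 = -5040 - 83 = -5123$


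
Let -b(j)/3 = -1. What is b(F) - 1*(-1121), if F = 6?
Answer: 1124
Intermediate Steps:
b(j) = 3 (b(j) = -3*(-1) = 3)
b(F) - 1*(-1121) = 3 - 1*(-1121) = 3 + 1121 = 1124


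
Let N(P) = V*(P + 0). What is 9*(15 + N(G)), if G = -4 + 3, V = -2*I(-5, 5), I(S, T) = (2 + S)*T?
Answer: -135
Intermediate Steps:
I(S, T) = T*(2 + S)
V = 30 (V = -10*(2 - 5) = -10*(-3) = -2*(-15) = 30)
G = -1
N(P) = 30*P (N(P) = 30*(P + 0) = 30*P)
9*(15 + N(G)) = 9*(15 + 30*(-1)) = 9*(15 - 30) = 9*(-15) = -135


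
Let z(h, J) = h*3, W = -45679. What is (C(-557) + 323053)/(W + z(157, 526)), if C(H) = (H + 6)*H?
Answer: -78745/5651 ≈ -13.935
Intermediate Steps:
z(h, J) = 3*h
C(H) = H*(6 + H) (C(H) = (6 + H)*H = H*(6 + H))
(C(-557) + 323053)/(W + z(157, 526)) = (-557*(6 - 557) + 323053)/(-45679 + 3*157) = (-557*(-551) + 323053)/(-45679 + 471) = (306907 + 323053)/(-45208) = 629960*(-1/45208) = -78745/5651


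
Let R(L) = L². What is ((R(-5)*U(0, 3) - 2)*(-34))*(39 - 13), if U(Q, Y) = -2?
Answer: 45968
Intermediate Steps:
((R(-5)*U(0, 3) - 2)*(-34))*(39 - 13) = (((-5)²*(-2) - 2)*(-34))*(39 - 13) = ((25*(-2) - 2)*(-34))*26 = ((-50 - 2)*(-34))*26 = -52*(-34)*26 = 1768*26 = 45968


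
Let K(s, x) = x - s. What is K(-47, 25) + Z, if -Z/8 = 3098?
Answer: -24712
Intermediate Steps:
Z = -24784 (Z = -8*3098 = -24784)
K(-47, 25) + Z = (25 - 1*(-47)) - 24784 = (25 + 47) - 24784 = 72 - 24784 = -24712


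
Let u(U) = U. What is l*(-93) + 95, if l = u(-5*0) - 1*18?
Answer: 1769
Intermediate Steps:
l = -18 (l = -5*0 - 1*18 = 0 - 18 = -18)
l*(-93) + 95 = -18*(-93) + 95 = 1674 + 95 = 1769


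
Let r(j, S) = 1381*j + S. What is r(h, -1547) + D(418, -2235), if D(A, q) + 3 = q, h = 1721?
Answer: 2372916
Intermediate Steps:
D(A, q) = -3 + q
r(j, S) = S + 1381*j
r(h, -1547) + D(418, -2235) = (-1547 + 1381*1721) + (-3 - 2235) = (-1547 + 2376701) - 2238 = 2375154 - 2238 = 2372916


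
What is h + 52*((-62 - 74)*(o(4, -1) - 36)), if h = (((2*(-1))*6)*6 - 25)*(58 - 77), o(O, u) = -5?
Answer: 291795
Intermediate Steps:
h = 1843 (h = (-2*6*6 - 25)*(-19) = (-12*6 - 25)*(-19) = (-72 - 25)*(-19) = -97*(-19) = 1843)
h + 52*((-62 - 74)*(o(4, -1) - 36)) = 1843 + 52*((-62 - 74)*(-5 - 36)) = 1843 + 52*(-136*(-41)) = 1843 + 52*5576 = 1843 + 289952 = 291795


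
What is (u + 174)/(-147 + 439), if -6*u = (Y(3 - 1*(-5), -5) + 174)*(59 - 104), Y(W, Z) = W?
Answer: 1539/292 ≈ 5.2705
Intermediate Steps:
u = 1365 (u = -((3 - 1*(-5)) + 174)*(59 - 104)/6 = -((3 + 5) + 174)*(-45)/6 = -(8 + 174)*(-45)/6 = -91*(-45)/3 = -⅙*(-8190) = 1365)
(u + 174)/(-147 + 439) = (1365 + 174)/(-147 + 439) = 1539/292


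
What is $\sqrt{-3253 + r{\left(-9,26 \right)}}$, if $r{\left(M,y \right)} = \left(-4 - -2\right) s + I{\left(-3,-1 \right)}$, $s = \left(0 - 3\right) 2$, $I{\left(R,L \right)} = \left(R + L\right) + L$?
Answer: $i \sqrt{3246} \approx 56.974 i$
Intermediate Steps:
$I{\left(R,L \right)} = R + 2 L$ ($I{\left(R,L \right)} = \left(L + R\right) + L = R + 2 L$)
$s = -6$ ($s = \left(-3\right) 2 = -6$)
$r{\left(M,y \right)} = 7$ ($r{\left(M,y \right)} = \left(-4 - -2\right) \left(-6\right) + \left(-3 + 2 \left(-1\right)\right) = \left(-4 + 2\right) \left(-6\right) - 5 = \left(-2\right) \left(-6\right) - 5 = 12 - 5 = 7$)
$\sqrt{-3253 + r{\left(-9,26 \right)}} = \sqrt{-3253 + 7} = \sqrt{-3246} = i \sqrt{3246}$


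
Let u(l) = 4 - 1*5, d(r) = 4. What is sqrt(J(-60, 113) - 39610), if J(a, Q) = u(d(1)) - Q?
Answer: 2*I*sqrt(9931) ≈ 199.31*I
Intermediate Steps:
u(l) = -1 (u(l) = 4 - 5 = -1)
J(a, Q) = -1 - Q
sqrt(J(-60, 113) - 39610) = sqrt((-1 - 1*113) - 39610) = sqrt((-1 - 113) - 39610) = sqrt(-114 - 39610) = sqrt(-39724) = 2*I*sqrt(9931)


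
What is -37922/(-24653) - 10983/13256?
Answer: 231930133/326800168 ≈ 0.70970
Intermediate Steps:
-37922/(-24653) - 10983/13256 = -37922*(-1/24653) - 10983*1/13256 = 37922/24653 - 10983/13256 = 231930133/326800168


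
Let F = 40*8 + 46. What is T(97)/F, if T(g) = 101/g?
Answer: 101/35502 ≈ 0.0028449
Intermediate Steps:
F = 366 (F = 320 + 46 = 366)
T(97)/F = (101/97)/366 = (101*(1/97))*(1/366) = (101/97)*(1/366) = 101/35502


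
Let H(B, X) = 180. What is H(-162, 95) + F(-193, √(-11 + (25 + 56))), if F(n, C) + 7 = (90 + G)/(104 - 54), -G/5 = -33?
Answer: 1781/10 ≈ 178.10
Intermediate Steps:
G = 165 (G = -5*(-33) = 165)
F(n, C) = -19/10 (F(n, C) = -7 + (90 + 165)/(104 - 54) = -7 + 255/50 = -7 + 255*(1/50) = -7 + 51/10 = -19/10)
H(-162, 95) + F(-193, √(-11 + (25 + 56))) = 180 - 19/10 = 1781/10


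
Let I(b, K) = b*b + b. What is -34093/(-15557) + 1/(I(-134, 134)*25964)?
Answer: 47661232071/21748329176 ≈ 2.1915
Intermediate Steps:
I(b, K) = b + b² (I(b, K) = b² + b = b + b²)
-34093/(-15557) + 1/(I(-134, 134)*25964) = -34093/(-15557) + 1/(-134*(1 - 134)*25964) = -34093*(-1/15557) + (1/25964)/(-134*(-133)) = 103/47 + (1/25964)/17822 = 103/47 + (1/17822)*(1/25964) = 103/47 + 1/462730408 = 47661232071/21748329176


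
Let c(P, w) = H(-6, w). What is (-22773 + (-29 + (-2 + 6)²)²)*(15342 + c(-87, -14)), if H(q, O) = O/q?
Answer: -1040529932/3 ≈ -3.4684e+8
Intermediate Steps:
c(P, w) = -w/6 (c(P, w) = w/(-6) = w*(-⅙) = -w/6)
(-22773 + (-29 + (-2 + 6)²)²)*(15342 + c(-87, -14)) = (-22773 + (-29 + (-2 + 6)²)²)*(15342 - ⅙*(-14)) = (-22773 + (-29 + 4²)²)*(15342 + 7/3) = (-22773 + (-29 + 16)²)*(46033/3) = (-22773 + (-13)²)*(46033/3) = (-22773 + 169)*(46033/3) = -22604*46033/3 = -1040529932/3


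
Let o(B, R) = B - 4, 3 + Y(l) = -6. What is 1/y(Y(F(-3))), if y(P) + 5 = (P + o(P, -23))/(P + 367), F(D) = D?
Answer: -179/906 ≈ -0.19757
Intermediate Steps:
Y(l) = -9 (Y(l) = -3 - 6 = -9)
o(B, R) = -4 + B
y(P) = -5 + (-4 + 2*P)/(367 + P) (y(P) = -5 + (P + (-4 + P))/(P + 367) = -5 + (-4 + 2*P)/(367 + P))
1/y(Y(F(-3))) = 1/(3*(-613 - 1*(-9))/(367 - 9)) = 1/(3*(-613 + 9)/358) = 1/(3*(1/358)*(-604)) = 1/(-906/179) = -179/906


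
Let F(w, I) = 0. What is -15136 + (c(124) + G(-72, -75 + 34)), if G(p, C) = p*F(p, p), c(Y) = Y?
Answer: -15012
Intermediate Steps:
G(p, C) = 0 (G(p, C) = p*0 = 0)
-15136 + (c(124) + G(-72, -75 + 34)) = -15136 + (124 + 0) = -15136 + 124 = -15012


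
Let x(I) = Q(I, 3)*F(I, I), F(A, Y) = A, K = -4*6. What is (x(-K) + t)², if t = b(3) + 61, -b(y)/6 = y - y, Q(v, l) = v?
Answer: 405769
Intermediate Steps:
K = -24
b(y) = 0 (b(y) = -6*(y - y) = -6*0 = 0)
x(I) = I² (x(I) = I*I = I²)
t = 61 (t = 0 + 61 = 61)
(x(-K) + t)² = ((-1*(-24))² + 61)² = (24² + 61)² = (576 + 61)² = 637² = 405769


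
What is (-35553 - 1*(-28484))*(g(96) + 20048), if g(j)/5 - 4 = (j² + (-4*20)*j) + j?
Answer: -199543732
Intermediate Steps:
g(j) = 20 - 395*j + 5*j² (g(j) = 20 + 5*((j² + (-4*20)*j) + j) = 20 + 5*((j² - 80*j) + j) = 20 + 5*(j² - 79*j) = 20 + (-395*j + 5*j²) = 20 - 395*j + 5*j²)
(-35553 - 1*(-28484))*(g(96) + 20048) = (-35553 - 1*(-28484))*((20 - 395*96 + 5*96²) + 20048) = (-35553 + 28484)*((20 - 37920 + 5*9216) + 20048) = -7069*((20 - 37920 + 46080) + 20048) = -7069*(8180 + 20048) = -7069*28228 = -199543732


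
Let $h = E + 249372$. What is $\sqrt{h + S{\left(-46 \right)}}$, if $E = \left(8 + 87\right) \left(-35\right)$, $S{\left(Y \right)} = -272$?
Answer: $5 \sqrt{9831} \approx 495.76$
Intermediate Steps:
$E = -3325$ ($E = 95 \left(-35\right) = -3325$)
$h = 246047$ ($h = -3325 + 249372 = 246047$)
$\sqrt{h + S{\left(-46 \right)}} = \sqrt{246047 - 272} = \sqrt{245775} = 5 \sqrt{9831}$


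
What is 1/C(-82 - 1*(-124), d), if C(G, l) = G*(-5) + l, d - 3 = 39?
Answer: -1/168 ≈ -0.0059524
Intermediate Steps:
d = 42 (d = 3 + 39 = 42)
C(G, l) = l - 5*G (C(G, l) = -5*G + l = l - 5*G)
1/C(-82 - 1*(-124), d) = 1/(42 - 5*(-82 - 1*(-124))) = 1/(42 - 5*(-82 + 124)) = 1/(42 - 5*42) = 1/(42 - 210) = 1/(-168) = -1/168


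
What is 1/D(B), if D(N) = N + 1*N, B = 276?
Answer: 1/552 ≈ 0.0018116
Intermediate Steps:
D(N) = 2*N (D(N) = N + N = 2*N)
1/D(B) = 1/(2*276) = 1/552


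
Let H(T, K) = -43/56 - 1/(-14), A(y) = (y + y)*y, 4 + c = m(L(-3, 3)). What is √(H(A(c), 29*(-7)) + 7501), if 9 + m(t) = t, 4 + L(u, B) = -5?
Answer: √5880238/28 ≈ 86.604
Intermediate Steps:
L(u, B) = -9 (L(u, B) = -4 - 5 = -9)
m(t) = -9 + t
c = -22 (c = -4 + (-9 - 9) = -4 - 18 = -22)
A(y) = 2*y² (A(y) = (2*y)*y = 2*y²)
H(T, K) = -39/56 (H(T, K) = -43*1/56 - 1*(-1/14) = -43/56 + 1/14 = -39/56)
√(H(A(c), 29*(-7)) + 7501) = √(-39/56 + 7501) = √(420017/56) = √5880238/28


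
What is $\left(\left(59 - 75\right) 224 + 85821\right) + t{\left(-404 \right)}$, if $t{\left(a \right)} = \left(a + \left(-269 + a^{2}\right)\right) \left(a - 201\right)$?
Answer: $-98256278$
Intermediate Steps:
$t{\left(a \right)} = \left(-201 + a\right) \left(-269 + a + a^{2}\right)$ ($t{\left(a \right)} = \left(-269 + a + a^{2}\right) \left(-201 + a\right) = \left(-201 + a\right) \left(-269 + a + a^{2}\right)$)
$\left(\left(59 - 75\right) 224 + 85821\right) + t{\left(-404 \right)} = \left(\left(59 - 75\right) 224 + 85821\right) + \left(54069 + \left(-404\right)^{3} - -189880 - 200 \left(-404\right)^{2}\right) = \left(\left(-16\right) 224 + 85821\right) + \left(54069 - 65939264 + 189880 - 32643200\right) = \left(-3584 + 85821\right) + \left(54069 - 65939264 + 189880 - 32643200\right) = 82237 - 98338515 = -98256278$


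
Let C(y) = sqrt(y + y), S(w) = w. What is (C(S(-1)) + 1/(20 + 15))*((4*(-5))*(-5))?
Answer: 20/7 + 100*I*sqrt(2) ≈ 2.8571 + 141.42*I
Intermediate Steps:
C(y) = sqrt(2)*sqrt(y) (C(y) = sqrt(2*y) = sqrt(2)*sqrt(y))
(C(S(-1)) + 1/(20 + 15))*((4*(-5))*(-5)) = (sqrt(2)*sqrt(-1) + 1/(20 + 15))*((4*(-5))*(-5)) = (sqrt(2)*I + 1/35)*(-20*(-5)) = (I*sqrt(2) + 1/35)*100 = (1/35 + I*sqrt(2))*100 = 20/7 + 100*I*sqrt(2)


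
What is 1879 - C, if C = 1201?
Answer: 678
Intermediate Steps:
1879 - C = 1879 - 1*1201 = 1879 - 1201 = 678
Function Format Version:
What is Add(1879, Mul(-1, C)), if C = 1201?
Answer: 678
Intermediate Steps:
Add(1879, Mul(-1, C)) = Add(1879, Mul(-1, 1201)) = Add(1879, -1201) = 678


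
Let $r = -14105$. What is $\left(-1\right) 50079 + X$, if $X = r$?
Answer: $-64184$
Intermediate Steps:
$X = -14105$
$\left(-1\right) 50079 + X = \left(-1\right) 50079 - 14105 = -50079 - 14105 = -64184$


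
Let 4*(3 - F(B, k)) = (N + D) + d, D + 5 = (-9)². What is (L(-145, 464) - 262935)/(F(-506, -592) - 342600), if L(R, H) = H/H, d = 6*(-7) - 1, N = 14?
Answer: 1051736/1370435 ≈ 0.76745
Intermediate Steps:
D = 76 (D = -5 + (-9)² = -5 + 81 = 76)
d = -43 (d = -42 - 1 = -43)
L(R, H) = 1
F(B, k) = -35/4 (F(B, k) = 3 - ((14 + 76) - 43)/4 = 3 - (90 - 43)/4 = 3 - ¼*47 = 3 - 47/4 = -35/4)
(L(-145, 464) - 262935)/(F(-506, -592) - 342600) = (1 - 262935)/(-35/4 - 342600) = -262934/(-1370435/4) = -262934*(-4/1370435) = 1051736/1370435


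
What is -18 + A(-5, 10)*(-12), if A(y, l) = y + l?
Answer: -78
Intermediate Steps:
A(y, l) = l + y
-18 + A(-5, 10)*(-12) = -18 + (10 - 5)*(-12) = -18 + 5*(-12) = -18 - 60 = -78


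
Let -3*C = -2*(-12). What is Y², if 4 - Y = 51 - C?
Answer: 3025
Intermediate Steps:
C = -8 (C = -(-2)*(-12)/3 = -⅓*24 = -8)
Y = -55 (Y = 4 - (51 - 1*(-8)) = 4 - (51 + 8) = 4 - 1*59 = 4 - 59 = -55)
Y² = (-55)² = 3025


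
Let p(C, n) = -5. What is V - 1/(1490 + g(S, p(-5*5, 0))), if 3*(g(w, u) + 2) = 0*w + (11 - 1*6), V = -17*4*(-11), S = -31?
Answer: 3342809/4469 ≈ 748.00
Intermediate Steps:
V = 748 (V = -68*(-11) = 748)
g(w, u) = -⅓ (g(w, u) = -2 + (0*w + (11 - 1*6))/3 = -2 + (0 + (11 - 6))/3 = -2 + (0 + 5)/3 = -2 + (⅓)*5 = -2 + 5/3 = -⅓)
V - 1/(1490 + g(S, p(-5*5, 0))) = 748 - 1/(1490 - ⅓) = 748 - 1/4469/3 = 748 - 1*3/4469 = 748 - 3/4469 = 3342809/4469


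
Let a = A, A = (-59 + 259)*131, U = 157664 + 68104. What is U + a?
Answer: 251968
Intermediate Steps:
U = 225768
A = 26200 (A = 200*131 = 26200)
a = 26200
U + a = 225768 + 26200 = 251968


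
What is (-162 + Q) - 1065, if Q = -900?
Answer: -2127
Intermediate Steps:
(-162 + Q) - 1065 = (-162 - 900) - 1065 = -1062 - 1065 = -2127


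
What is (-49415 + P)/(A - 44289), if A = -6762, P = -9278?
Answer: 58693/51051 ≈ 1.1497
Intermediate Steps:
(-49415 + P)/(A - 44289) = (-49415 - 9278)/(-6762 - 44289) = -58693/(-51051) = -58693*(-1/51051) = 58693/51051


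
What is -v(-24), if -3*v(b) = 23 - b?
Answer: 47/3 ≈ 15.667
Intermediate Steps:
v(b) = -23/3 + b/3 (v(b) = -(23 - b)/3 = -23/3 + b/3)
-v(-24) = -(-23/3 + (⅓)*(-24)) = -(-23/3 - 8) = -1*(-47/3) = 47/3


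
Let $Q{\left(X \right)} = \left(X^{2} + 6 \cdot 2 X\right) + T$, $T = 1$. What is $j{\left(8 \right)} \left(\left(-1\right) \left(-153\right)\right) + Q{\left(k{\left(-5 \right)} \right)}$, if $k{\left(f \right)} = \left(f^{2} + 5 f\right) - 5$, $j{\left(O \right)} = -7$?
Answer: $-1105$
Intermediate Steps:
$k{\left(f \right)} = -5 + f^{2} + 5 f$
$Q{\left(X \right)} = 1 + X^{2} + 12 X$ ($Q{\left(X \right)} = \left(X^{2} + 6 \cdot 2 X\right) + 1 = \left(X^{2} + 12 X\right) + 1 = 1 + X^{2} + 12 X$)
$j{\left(8 \right)} \left(\left(-1\right) \left(-153\right)\right) + Q{\left(k{\left(-5 \right)} \right)} = - 7 \left(\left(-1\right) \left(-153\right)\right) + \left(1 + \left(-5 + \left(-5\right)^{2} + 5 \left(-5\right)\right)^{2} + 12 \left(-5 + \left(-5\right)^{2} + 5 \left(-5\right)\right)\right) = \left(-7\right) 153 + \left(1 + \left(-5 + 25 - 25\right)^{2} + 12 \left(-5 + 25 - 25\right)\right) = -1071 + \left(1 + \left(-5\right)^{2} + 12 \left(-5\right)\right) = -1071 + \left(1 + 25 - 60\right) = -1071 - 34 = -1105$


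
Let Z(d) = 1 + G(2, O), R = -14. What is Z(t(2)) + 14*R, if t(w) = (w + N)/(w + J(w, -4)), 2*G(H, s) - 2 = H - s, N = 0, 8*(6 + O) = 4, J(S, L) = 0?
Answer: -761/4 ≈ -190.25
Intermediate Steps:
O = -11/2 (O = -6 + (⅛)*4 = -6 + ½ = -11/2 ≈ -5.5000)
G(H, s) = 1 + H/2 - s/2 (G(H, s) = 1 + (H - s)/2 = 1 + (H/2 - s/2) = 1 + H/2 - s/2)
t(w) = 1 (t(w) = (w + 0)/(w + 0) = w/w = 1)
Z(d) = 23/4 (Z(d) = 1 + (1 + (½)*2 - ½*(-11/2)) = 1 + (1 + 1 + 11/4) = 1 + 19/4 = 23/4)
Z(t(2)) + 14*R = 23/4 + 14*(-14) = 23/4 - 196 = -761/4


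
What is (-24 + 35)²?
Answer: 121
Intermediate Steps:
(-24 + 35)² = 11² = 121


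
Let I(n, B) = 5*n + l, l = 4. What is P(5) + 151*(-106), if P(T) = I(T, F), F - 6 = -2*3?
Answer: -15977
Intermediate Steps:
F = 0 (F = 6 - 2*3 = 6 - 6 = 0)
I(n, B) = 4 + 5*n (I(n, B) = 5*n + 4 = 4 + 5*n)
P(T) = 4 + 5*T
P(5) + 151*(-106) = (4 + 5*5) + 151*(-106) = (4 + 25) - 16006 = 29 - 16006 = -15977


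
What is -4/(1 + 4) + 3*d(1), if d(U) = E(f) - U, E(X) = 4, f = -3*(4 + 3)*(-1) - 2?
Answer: 41/5 ≈ 8.2000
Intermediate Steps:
f = 19 (f = -21*(-1) - 2 = -3*(-7) - 2 = 21 - 2 = 19)
d(U) = 4 - U
-4/(1 + 4) + 3*d(1) = -4/(1 + 4) + 3*(4 - 1*1) = -4/5 + 3*(4 - 1) = -4*⅕ + 3*3 = -⅘ + 9 = 41/5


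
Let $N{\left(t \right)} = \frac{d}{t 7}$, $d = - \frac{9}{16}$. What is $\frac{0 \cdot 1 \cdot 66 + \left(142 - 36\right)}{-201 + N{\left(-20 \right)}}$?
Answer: $- \frac{237440}{450231} \approx -0.52737$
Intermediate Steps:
$d = - \frac{9}{16}$ ($d = \left(-9\right) \frac{1}{16} = - \frac{9}{16} \approx -0.5625$)
$N{\left(t \right)} = - \frac{9}{112 t}$ ($N{\left(t \right)} = - \frac{9}{16 t 7} = - \frac{9}{16 \cdot 7 t} = - \frac{9 \frac{1}{7 t}}{16} = - \frac{9}{112 t}$)
$\frac{0 \cdot 1 \cdot 66 + \left(142 - 36\right)}{-201 + N{\left(-20 \right)}} = \frac{0 \cdot 1 \cdot 66 + \left(142 - 36\right)}{-201 - \frac{9}{112 \left(-20\right)}} = \frac{0 \cdot 66 + \left(142 - 36\right)}{-201 - - \frac{9}{2240}} = \frac{0 + 106}{-201 + \frac{9}{2240}} = \frac{106}{- \frac{450231}{2240}} = 106 \left(- \frac{2240}{450231}\right) = - \frac{237440}{450231}$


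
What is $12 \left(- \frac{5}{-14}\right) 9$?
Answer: $\frac{270}{7} \approx 38.571$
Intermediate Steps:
$12 \left(- \frac{5}{-14}\right) 9 = 12 \left(\left(-5\right) \left(- \frac{1}{14}\right)\right) 9 = 12 \cdot \frac{5}{14} \cdot 9 = \frac{30}{7} \cdot 9 = \frac{270}{7}$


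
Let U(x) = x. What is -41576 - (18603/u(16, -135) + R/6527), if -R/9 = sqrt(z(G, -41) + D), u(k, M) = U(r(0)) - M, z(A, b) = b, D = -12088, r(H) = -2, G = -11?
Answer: -5548211/133 + 9*I*sqrt(12129)/6527 ≈ -41716.0 + 0.15186*I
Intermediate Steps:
u(k, M) = -2 - M
R = -9*I*sqrt(12129) (R = -9*sqrt(-41 - 12088) = -9*I*sqrt(12129) ≈ -991.19*I)
-41576 - (18603/u(16, -135) + R/6527) = -41576 - (18603/(-2 - 1*(-135)) - 9*I*sqrt(12129)/6527) = -41576 - (18603/(-2 + 135) - 9*I*sqrt(12129)*(1/6527)) = -41576 - (18603/133 - 9*I*sqrt(12129)/6527) = -41576 + (-18603/133 + 9*I*sqrt(12129)/6527) = -5548211/133 + 9*I*sqrt(12129)/6527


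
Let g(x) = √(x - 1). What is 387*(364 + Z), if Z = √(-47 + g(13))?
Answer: 140868 + 387*√(-47 + 2*√3) ≈ 1.4087e+5 + 2553.5*I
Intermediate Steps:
g(x) = √(-1 + x)
Z = √(-47 + 2*√3) (Z = √(-47 + √(-1 + 13)) = √(-47 + √12) = √(-47 + 2*√3) ≈ 6.5982*I)
387*(364 + Z) = 387*(364 + √(-47 + 2*√3)) = 140868 + 387*√(-47 + 2*√3)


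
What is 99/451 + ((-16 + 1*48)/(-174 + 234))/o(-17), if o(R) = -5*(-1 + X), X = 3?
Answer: 511/3075 ≈ 0.16618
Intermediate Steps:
o(R) = -10 (o(R) = -5*(-1 + 3) = -5*2 = -10)
99/451 + ((-16 + 1*48)/(-174 + 234))/o(-17) = 99/451 + ((-16 + 1*48)/(-174 + 234))/(-10) = 99*(1/451) + ((-16 + 48)/60)*(-⅒) = 9/41 + (32*(1/60))*(-⅒) = 9/41 + (8/15)*(-⅒) = 9/41 - 4/75 = 511/3075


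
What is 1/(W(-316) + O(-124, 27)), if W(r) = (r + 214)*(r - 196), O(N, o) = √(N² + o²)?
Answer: 52224/2727330071 - √16105/2727330071 ≈ 1.9102e-5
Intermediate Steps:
W(r) = (-196 + r)*(214 + r) (W(r) = (214 + r)*(-196 + r) = (-196 + r)*(214 + r))
1/(W(-316) + O(-124, 27)) = 1/((-41944 + (-316)² + 18*(-316)) + √((-124)² + 27²)) = 1/((-41944 + 99856 - 5688) + √(15376 + 729)) = 1/(52224 + √16105)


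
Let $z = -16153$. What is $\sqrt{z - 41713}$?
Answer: $i \sqrt{57866} \approx 240.55 i$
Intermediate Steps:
$\sqrt{z - 41713} = \sqrt{-16153 - 41713} = \sqrt{-57866} = i \sqrt{57866}$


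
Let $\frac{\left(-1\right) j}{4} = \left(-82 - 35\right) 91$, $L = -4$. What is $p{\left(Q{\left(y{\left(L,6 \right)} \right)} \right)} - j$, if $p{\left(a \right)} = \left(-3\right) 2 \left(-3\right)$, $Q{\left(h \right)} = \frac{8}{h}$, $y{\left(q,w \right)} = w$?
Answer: $-42570$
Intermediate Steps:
$j = 42588$ ($j = - 4 \left(-82 - 35\right) 91 = - 4 \left(\left(-117\right) 91\right) = \left(-4\right) \left(-10647\right) = 42588$)
$p{\left(a \right)} = 18$ ($p{\left(a \right)} = \left(-6\right) \left(-3\right) = 18$)
$p{\left(Q{\left(y{\left(L,6 \right)} \right)} \right)} - j = 18 - 42588 = -42570$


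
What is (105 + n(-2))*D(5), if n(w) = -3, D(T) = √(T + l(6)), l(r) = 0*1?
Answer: 102*√5 ≈ 228.08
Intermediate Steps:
l(r) = 0
D(T) = √T (D(T) = √(T + 0) = √T)
(105 + n(-2))*D(5) = (105 - 3)*√5 = 102*√5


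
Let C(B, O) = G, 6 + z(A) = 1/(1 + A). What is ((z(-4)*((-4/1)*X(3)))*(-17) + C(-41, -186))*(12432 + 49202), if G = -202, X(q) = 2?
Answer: -196612460/3 ≈ -6.5537e+7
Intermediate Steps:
z(A) = -6 + 1/(1 + A)
C(B, O) = -202
((z(-4)*((-4/1)*X(3)))*(-17) + C(-41, -186))*(12432 + 49202) = ((((-5 - 6*(-4))/(1 - 4))*(-4/1*2))*(-17) - 202)*(12432 + 49202) = ((((-5 + 24)/(-3))*(-4*1*2))*(-17) - 202)*61634 = (((-⅓*19)*(-4*2))*(-17) - 202)*61634 = (-19/3*(-8)*(-17) - 202)*61634 = ((152/3)*(-17) - 202)*61634 = (-2584/3 - 202)*61634 = -3190/3*61634 = -196612460/3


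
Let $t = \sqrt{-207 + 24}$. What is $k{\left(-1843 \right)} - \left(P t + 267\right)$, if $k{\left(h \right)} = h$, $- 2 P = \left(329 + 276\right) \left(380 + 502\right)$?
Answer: $-2110 + 266805 i \sqrt{183} \approx -2110.0 + 3.6093 \cdot 10^{6} i$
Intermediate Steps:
$t = i \sqrt{183}$ ($t = \sqrt{-183} = i \sqrt{183} \approx 13.528 i$)
$P = -266805$ ($P = - \frac{\left(329 + 276\right) \left(380 + 502\right)}{2} = - \frac{605 \cdot 882}{2} = \left(- \frac{1}{2}\right) 533610 = -266805$)
$k{\left(-1843 \right)} - \left(P t + 267\right) = -1843 - \left(- 266805 i \sqrt{183} + 267\right) = -1843 - \left(267 - 266805 i \sqrt{183}\right) = -2110 + 266805 i \sqrt{183}$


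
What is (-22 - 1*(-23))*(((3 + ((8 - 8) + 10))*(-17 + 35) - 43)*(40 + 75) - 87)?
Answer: 21878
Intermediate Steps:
(-22 - 1*(-23))*(((3 + ((8 - 8) + 10))*(-17 + 35) - 43)*(40 + 75) - 87) = (-22 + 23)*(((3 + (0 + 10))*18 - 43)*115 - 87) = 1*(((3 + 10)*18 - 43)*115 - 87) = 1*((13*18 - 43)*115 - 87) = 1*((234 - 43)*115 - 87) = 1*(191*115 - 87) = 1*(21965 - 87) = 1*21878 = 21878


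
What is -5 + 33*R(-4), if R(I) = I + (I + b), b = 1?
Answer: -236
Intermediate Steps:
R(I) = 1 + 2*I (R(I) = I + (I + 1) = I + (1 + I) = 1 + 2*I)
-5 + 33*R(-4) = -5 + 33*(1 + 2*(-4)) = -5 + 33*(1 - 8) = -5 + 33*(-7) = -5 - 231 = -236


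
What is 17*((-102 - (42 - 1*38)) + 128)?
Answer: 374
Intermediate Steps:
17*((-102 - (42 - 1*38)) + 128) = 17*((-102 - (42 - 38)) + 128) = 17*((-102 - 1*4) + 128) = 17*((-102 - 4) + 128) = 17*(-106 + 128) = 17*22 = 374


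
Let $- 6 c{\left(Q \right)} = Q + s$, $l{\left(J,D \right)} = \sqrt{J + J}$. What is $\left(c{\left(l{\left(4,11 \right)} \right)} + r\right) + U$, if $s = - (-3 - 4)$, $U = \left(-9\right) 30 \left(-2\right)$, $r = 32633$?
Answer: $\frac{199031}{6} - \frac{\sqrt{2}}{3} \approx 33171.0$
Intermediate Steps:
$l{\left(J,D \right)} = \sqrt{2} \sqrt{J}$ ($l{\left(J,D \right)} = \sqrt{2 J} = \sqrt{2} \sqrt{J}$)
$U = 540$ ($U = \left(-270\right) \left(-2\right) = 540$)
$s = 7$ ($s = \left(-1\right) \left(-7\right) = 7$)
$c{\left(Q \right)} = - \frac{7}{6} - \frac{Q}{6}$ ($c{\left(Q \right)} = - \frac{Q + 7}{6} = - \frac{7 + Q}{6} = - \frac{7}{6} - \frac{Q}{6}$)
$\left(c{\left(l{\left(4,11 \right)} \right)} + r\right) + U = \left(\left(- \frac{7}{6} - \frac{\sqrt{2} \sqrt{4}}{6}\right) + 32633\right) + 540 = \left(\left(- \frac{7}{6} - \frac{\sqrt{2} \cdot 2}{6}\right) + 32633\right) + 540 = \left(\left(- \frac{7}{6} - \frac{2 \sqrt{2}}{6}\right) + 32633\right) + 540 = \left(\left(- \frac{7}{6} - \frac{\sqrt{2}}{3}\right) + 32633\right) + 540 = \left(\frac{195791}{6} - \frac{\sqrt{2}}{3}\right) + 540 = \frac{199031}{6} - \frac{\sqrt{2}}{3}$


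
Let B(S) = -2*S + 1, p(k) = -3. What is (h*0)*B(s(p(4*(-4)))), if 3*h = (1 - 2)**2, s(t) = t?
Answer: 0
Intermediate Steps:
B(S) = 1 - 2*S
h = 1/3 (h = (1 - 2)**2/3 = (1/3)*(-1)**2 = (1/3)*1 = 1/3 ≈ 0.33333)
(h*0)*B(s(p(4*(-4)))) = ((1/3)*0)*(1 - 2*(-3)) = 0*(1 + 6) = 0*7 = 0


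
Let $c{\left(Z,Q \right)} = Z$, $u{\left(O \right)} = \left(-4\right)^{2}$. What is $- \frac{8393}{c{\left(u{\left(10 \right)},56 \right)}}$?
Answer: $- \frac{8393}{16} \approx -524.56$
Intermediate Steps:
$u{\left(O \right)} = 16$
$- \frac{8393}{c{\left(u{\left(10 \right)},56 \right)}} = - \frac{8393}{16}$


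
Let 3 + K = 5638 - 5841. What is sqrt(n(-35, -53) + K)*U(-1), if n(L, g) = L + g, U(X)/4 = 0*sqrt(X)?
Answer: 0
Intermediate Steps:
U(X) = 0 (U(X) = 4*(0*sqrt(X)) = 4*0 = 0)
K = -206 (K = -3 + (5638 - 5841) = -3 - 203 = -206)
sqrt(n(-35, -53) + K)*U(-1) = sqrt((-35 - 53) - 206)*0 = sqrt(-88 - 206)*0 = sqrt(-294)*0 = (7*I*sqrt(6))*0 = 0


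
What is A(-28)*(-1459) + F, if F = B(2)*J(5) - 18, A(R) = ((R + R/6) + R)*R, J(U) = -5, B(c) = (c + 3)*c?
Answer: -7435268/3 ≈ -2.4784e+6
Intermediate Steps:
B(c) = c*(3 + c) (B(c) = (3 + c)*c = c*(3 + c))
A(R) = 13*R²/6 (A(R) = ((R + R*(⅙)) + R)*R = ((R + R/6) + R)*R = (7*R/6 + R)*R = (13*R/6)*R = 13*R²/6)
F = -68 (F = (2*(3 + 2))*(-5) - 18 = (2*5)*(-5) - 18 = 10*(-5) - 18 = -50 - 18 = -68)
A(-28)*(-1459) + F = ((13/6)*(-28)²)*(-1459) - 68 = ((13/6)*784)*(-1459) - 68 = (5096/3)*(-1459) - 68 = -7435064/3 - 68 = -7435268/3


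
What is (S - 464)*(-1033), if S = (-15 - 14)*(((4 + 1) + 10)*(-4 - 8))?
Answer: -4912948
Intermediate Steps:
S = 5220 (S = -29*(5 + 10)*(-12) = -435*(-12) = -29*(-180) = 5220)
(S - 464)*(-1033) = (5220 - 464)*(-1033) = 4756*(-1033) = -4912948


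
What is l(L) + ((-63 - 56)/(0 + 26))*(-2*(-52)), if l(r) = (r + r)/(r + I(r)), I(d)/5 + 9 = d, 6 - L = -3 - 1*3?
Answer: -4276/9 ≈ -475.11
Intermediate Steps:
L = 12 (L = 6 - (-3 - 1*3) = 6 - (-3 - 3) = 6 - 1*(-6) = 6 + 6 = 12)
I(d) = -45 + 5*d
l(r) = 2*r/(-45 + 6*r) (l(r) = (r + r)/(r + (-45 + 5*r)) = (2*r)/(-45 + 6*r) = 2*r/(-45 + 6*r))
l(L) + ((-63 - 56)/(0 + 26))*(-2*(-52)) = (⅔)*12/(-15 + 2*12) + ((-63 - 56)/(0 + 26))*(-2*(-52)) = (⅔)*12/(-15 + 24) - 119/26*104 = (⅔)*12/9 - 119*1/26*104 = (⅔)*12*(⅑) - 119/26*104 = 8/9 - 476 = -4276/9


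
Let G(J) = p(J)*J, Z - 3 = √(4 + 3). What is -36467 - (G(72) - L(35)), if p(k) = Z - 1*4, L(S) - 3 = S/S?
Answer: -36391 - 72*√7 ≈ -36582.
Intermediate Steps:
L(S) = 4 (L(S) = 3 + S/S = 3 + 1 = 4)
Z = 3 + √7 (Z = 3 + √(4 + 3) = 3 + √7 ≈ 5.6458)
p(k) = -1 + √7 (p(k) = (3 + √7) - 1*4 = (3 + √7) - 4 = -1 + √7)
G(J) = J*(-1 + √7) (G(J) = (-1 + √7)*J = J*(-1 + √7))
-36467 - (G(72) - L(35)) = -36467 - (72*(-1 + √7) - 1*4) = -36467 - ((-72 + 72*√7) - 4) = -36467 - (-76 + 72*√7) = -36467 + (76 - 72*√7) = -36391 - 72*√7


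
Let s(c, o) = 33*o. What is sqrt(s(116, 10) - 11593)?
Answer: I*sqrt(11263) ≈ 106.13*I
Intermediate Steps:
sqrt(s(116, 10) - 11593) = sqrt(33*10 - 11593) = sqrt(330 - 11593) = sqrt(-11263) = I*sqrt(11263)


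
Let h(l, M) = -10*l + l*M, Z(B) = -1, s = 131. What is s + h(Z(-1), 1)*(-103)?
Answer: -796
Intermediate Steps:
h(l, M) = -10*l + M*l
s + h(Z(-1), 1)*(-103) = 131 - (-10 + 1)*(-103) = 131 - 1*(-9)*(-103) = 131 + 9*(-103) = 131 - 927 = -796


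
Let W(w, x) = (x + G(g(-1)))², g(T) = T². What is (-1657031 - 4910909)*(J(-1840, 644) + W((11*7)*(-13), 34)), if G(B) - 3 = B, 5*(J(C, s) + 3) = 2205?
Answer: -12360863080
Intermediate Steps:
J(C, s) = 438 (J(C, s) = -3 + (⅕)*2205 = -3 + 441 = 438)
G(B) = 3 + B
W(w, x) = (4 + x)² (W(w, x) = (x + (3 + (-1)²))² = (x + (3 + 1))² = (x + 4)² = (4 + x)²)
(-1657031 - 4910909)*(J(-1840, 644) + W((11*7)*(-13), 34)) = (-1657031 - 4910909)*(438 + (4 + 34)²) = -6567940*(438 + 38²) = -6567940*(438 + 1444) = -6567940*1882 = -12360863080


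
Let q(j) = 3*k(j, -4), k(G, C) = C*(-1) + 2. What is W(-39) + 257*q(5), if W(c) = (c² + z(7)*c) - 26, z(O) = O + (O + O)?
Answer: 5302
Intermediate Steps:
z(O) = 3*O (z(O) = O + 2*O = 3*O)
k(G, C) = 2 - C (k(G, C) = -C + 2 = 2 - C)
W(c) = -26 + c² + 21*c (W(c) = (c² + (3*7)*c) - 26 = (c² + 21*c) - 26 = -26 + c² + 21*c)
q(j) = 18 (q(j) = 3*(2 - 1*(-4)) = 3*(2 + 4) = 3*6 = 18)
W(-39) + 257*q(5) = (-26 + (-39)² + 21*(-39)) + 257*18 = (-26 + 1521 - 819) + 4626 = 676 + 4626 = 5302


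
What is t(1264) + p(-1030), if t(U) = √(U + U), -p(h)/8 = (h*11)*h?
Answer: -93359200 + 4*√158 ≈ -9.3359e+7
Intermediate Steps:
p(h) = -88*h² (p(h) = -8*h*11*h = -8*11*h*h = -88*h²)
t(U) = √2*√U (t(U) = √(2*U) = √2*√U)
t(1264) + p(-1030) = √2*√1264 - 88*(-1030)² = √2*(4*√79) - 88*1060900 = 4*√158 - 93359200 = -93359200 + 4*√158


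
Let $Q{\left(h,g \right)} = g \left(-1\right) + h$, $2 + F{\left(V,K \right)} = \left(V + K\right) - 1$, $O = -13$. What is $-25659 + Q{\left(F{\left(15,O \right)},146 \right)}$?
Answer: $-25806$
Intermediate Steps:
$F{\left(V,K \right)} = -3 + K + V$ ($F{\left(V,K \right)} = -2 - \left(1 - K - V\right) = -2 + \left(-1 + K + V\right) = -3 + K + V$)
$Q{\left(h,g \right)} = h - g$ ($Q{\left(h,g \right)} = - g + h = h - g$)
$-25659 + Q{\left(F{\left(15,O \right)},146 \right)} = -25659 - 147 = -25806$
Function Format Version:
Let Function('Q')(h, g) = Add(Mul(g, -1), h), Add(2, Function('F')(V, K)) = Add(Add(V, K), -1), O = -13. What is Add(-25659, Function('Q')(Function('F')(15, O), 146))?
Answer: -25806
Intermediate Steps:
Function('F')(V, K) = Add(-3, K, V) (Function('F')(V, K) = Add(-2, Add(Add(V, K), -1)) = Add(-2, Add(Add(K, V), -1)) = Add(-2, Add(-1, K, V)) = Add(-3, K, V))
Function('Q')(h, g) = Add(h, Mul(-1, g)) (Function('Q')(h, g) = Add(Mul(-1, g), h) = Add(h, Mul(-1, g)))
Add(-25659, Function('Q')(Function('F')(15, O), 146)) = Add(-25659, Add(Add(-3, -13, 15), Mul(-1, 146))) = Add(-25659, Add(-1, -146)) = Add(-25659, -147) = -25806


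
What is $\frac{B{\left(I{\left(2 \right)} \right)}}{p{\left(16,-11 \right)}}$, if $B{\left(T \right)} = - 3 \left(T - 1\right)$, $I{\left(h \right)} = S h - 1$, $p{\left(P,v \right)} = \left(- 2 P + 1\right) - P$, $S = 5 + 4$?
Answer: $\frac{48}{47} \approx 1.0213$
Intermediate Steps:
$S = 9$
$p{\left(P,v \right)} = 1 - 3 P$ ($p{\left(P,v \right)} = \left(1 - 2 P\right) - P = 1 - 3 P$)
$I{\left(h \right)} = -1 + 9 h$ ($I{\left(h \right)} = 9 h - 1 = -1 + 9 h$)
$B{\left(T \right)} = 3 - 3 T$ ($B{\left(T \right)} = - 3 \left(-1 + T\right) = 3 - 3 T$)
$\frac{B{\left(I{\left(2 \right)} \right)}}{p{\left(16,-11 \right)}} = \frac{3 - 3 \left(-1 + 9 \cdot 2\right)}{1 - 48} = \frac{3 - 3 \left(-1 + 18\right)}{1 - 48} = \frac{3 - 51}{-47} = \left(3 - 51\right) \left(- \frac{1}{47}\right) = \left(-48\right) \left(- \frac{1}{47}\right) = \frac{48}{47}$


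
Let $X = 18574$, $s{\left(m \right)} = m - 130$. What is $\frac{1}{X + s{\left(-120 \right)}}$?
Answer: $\frac{1}{18324} \approx 5.4573 \cdot 10^{-5}$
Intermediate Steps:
$s{\left(m \right)} = -130 + m$
$\frac{1}{X + s{\left(-120 \right)}} = \frac{1}{18574 - 250} = \frac{1}{18324}$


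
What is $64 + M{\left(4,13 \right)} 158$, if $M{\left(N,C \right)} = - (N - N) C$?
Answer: $64$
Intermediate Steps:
$M{\left(N,C \right)} = 0$ ($M{\left(N,C \right)} = \left(-1\right) 0 C = 0 C = 0$)
$64 + M{\left(4,13 \right)} 158 = 64 + 0 \cdot 158 = 64 + 0 = 64$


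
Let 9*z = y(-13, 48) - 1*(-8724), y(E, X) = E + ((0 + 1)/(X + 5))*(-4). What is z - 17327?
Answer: -2601100/159 ≈ -16359.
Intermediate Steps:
y(E, X) = E - 4/(5 + X) (y(E, X) = E + (1/(5 + X))*(-4) = E - 4/(5 + X))
z = 153893/159 (z = ((-4 + 5*(-13) - 13*48)/(5 + 48) - 1*(-8724))/9 = ((-4 - 65 - 624)/53 + 8724)/9 = ((1/53)*(-693) + 8724)/9 = (-693/53 + 8724)/9 = (⅑)*(461679/53) = 153893/159 ≈ 967.88)
z - 17327 = 153893/159 - 17327 = -2601100/159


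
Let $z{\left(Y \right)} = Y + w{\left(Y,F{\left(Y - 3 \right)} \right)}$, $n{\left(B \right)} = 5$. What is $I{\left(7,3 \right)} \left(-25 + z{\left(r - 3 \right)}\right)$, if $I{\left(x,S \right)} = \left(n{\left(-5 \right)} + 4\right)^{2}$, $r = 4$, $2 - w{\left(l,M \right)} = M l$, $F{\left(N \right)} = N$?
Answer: $-1620$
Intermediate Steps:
$w{\left(l,M \right)} = 2 - M l$
$I{\left(x,S \right)} = 81$ ($I{\left(x,S \right)} = \left(5 + 4\right)^{2} = 9^{2} = 81$)
$z{\left(Y \right)} = 2 + Y - Y \left(-3 + Y\right)$ ($z{\left(Y \right)} = Y - \left(-2 + \left(Y - 3\right) Y\right) = Y - \left(-2 + \left(-3 + Y\right) Y\right) = Y - \left(-2 + Y \left(-3 + Y\right)\right) = 2 + Y - Y \left(-3 + Y\right)$)
$I{\left(7,3 \right)} \left(-25 + z{\left(r - 3 \right)}\right) = 81 \left(-25 + \left(2 + \left(4 - 3\right) - \left(4 - 3\right) \left(-3 + \left(4 - 3\right)\right)\right)\right) = 81 \left(-25 + \left(2 + 1 - 1 \left(-3 + 1\right)\right)\right) = 81 \left(-25 + \left(2 + 1 - 1 \left(-2\right)\right)\right) = 81 \left(-25 + \left(2 + 1 + 2\right)\right) = 81 \left(-25 + 5\right) = 81 \left(-20\right) = -1620$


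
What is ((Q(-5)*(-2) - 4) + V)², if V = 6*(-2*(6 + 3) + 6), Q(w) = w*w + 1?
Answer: 16384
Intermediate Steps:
Q(w) = 1 + w² (Q(w) = w² + 1 = 1 + w²)
V = -72 (V = 6*(-2*9 + 6) = 6*(-18 + 6) = 6*(-12) = -72)
((Q(-5)*(-2) - 4) + V)² = (((1 + (-5)²)*(-2) - 4) - 72)² = (((1 + 25)*(-2) - 4) - 72)² = ((26*(-2) - 4) - 72)² = ((-52 - 4) - 72)² = (-56 - 72)² = (-128)² = 16384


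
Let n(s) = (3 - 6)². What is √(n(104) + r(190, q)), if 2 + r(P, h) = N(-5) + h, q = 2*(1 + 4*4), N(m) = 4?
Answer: 3*√5 ≈ 6.7082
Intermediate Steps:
q = 34 (q = 2*(1 + 16) = 2*17 = 34)
r(P, h) = 2 + h (r(P, h) = -2 + (4 + h) = 2 + h)
n(s) = 9 (n(s) = (-3)² = 9)
√(n(104) + r(190, q)) = √(9 + (2 + 34)) = √(9 + 36) = √45 = 3*√5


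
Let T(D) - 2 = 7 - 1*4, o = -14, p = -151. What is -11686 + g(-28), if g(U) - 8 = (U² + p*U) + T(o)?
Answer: -6661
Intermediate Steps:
T(D) = 5 (T(D) = 2 + (7 - 1*4) = 2 + (7 - 4) = 2 + 3 = 5)
g(U) = 13 + U² - 151*U (g(U) = 8 + ((U² - 151*U) + 5) = 8 + (5 + U² - 151*U) = 13 + U² - 151*U)
-11686 + g(-28) = -11686 + (13 + (-28)² - 151*(-28)) = -11686 + (13 + 784 + 4228) = -11686 + 5025 = -6661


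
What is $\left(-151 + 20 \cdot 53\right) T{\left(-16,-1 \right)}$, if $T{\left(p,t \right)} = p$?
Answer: $-14544$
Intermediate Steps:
$\left(-151 + 20 \cdot 53\right) T{\left(-16,-1 \right)} = \left(-151 + 20 \cdot 53\right) \left(-16\right) = \left(-151 + 1060\right) \left(-16\right) = 909 \left(-16\right) = -14544$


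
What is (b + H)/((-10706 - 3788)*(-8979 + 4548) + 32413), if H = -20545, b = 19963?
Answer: -582/64255327 ≈ -9.0576e-6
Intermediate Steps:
(b + H)/((-10706 - 3788)*(-8979 + 4548) + 32413) = (19963 - 20545)/((-10706 - 3788)*(-8979 + 4548) + 32413) = -582/(-14494*(-4431) + 32413) = -582/(64222914 + 32413) = -582/64255327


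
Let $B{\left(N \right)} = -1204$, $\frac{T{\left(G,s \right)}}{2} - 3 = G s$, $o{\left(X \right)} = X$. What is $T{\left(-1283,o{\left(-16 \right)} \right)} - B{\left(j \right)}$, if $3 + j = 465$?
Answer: $42266$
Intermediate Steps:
$j = 462$ ($j = -3 + 465 = 462$)
$T{\left(G,s \right)} = 6 + 2 G s$
$T{\left(-1283,o{\left(-16 \right)} \right)} - B{\left(j \right)} = \left(6 + 2 \left(-1283\right) \left(-16\right)\right) - -1204 = \left(6 + 41056\right) + 1204 = 41062 + 1204 = 42266$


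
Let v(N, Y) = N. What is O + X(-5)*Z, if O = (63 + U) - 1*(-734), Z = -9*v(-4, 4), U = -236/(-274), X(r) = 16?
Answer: 188219/137 ≈ 1373.9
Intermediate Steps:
U = 118/137 (U = -236*(-1/274) = 118/137 ≈ 0.86131)
Z = 36 (Z = -9*(-4) = 36)
O = 109307/137 (O = (63 + 118/137) - 1*(-734) = 8749/137 + 734 = 109307/137 ≈ 797.86)
O + X(-5)*Z = 109307/137 + 16*36 = 109307/137 + 576 = 188219/137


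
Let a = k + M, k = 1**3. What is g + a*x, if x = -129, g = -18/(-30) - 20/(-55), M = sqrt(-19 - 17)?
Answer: -7042/55 - 774*I ≈ -128.04 - 774.0*I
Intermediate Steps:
k = 1
M = 6*I (M = sqrt(-36) = 6*I ≈ 6.0*I)
a = 1 + 6*I ≈ 1.0 + 6.0*I
g = 53/55 (g = -18*(-1/30) - 20*(-1/55) = 3/5 + 4/11 = 53/55 ≈ 0.96364)
g + a*x = 53/55 + (1 + 6*I)*(-129) = 53/55 + (-129 - 774*I) = -7042/55 - 774*I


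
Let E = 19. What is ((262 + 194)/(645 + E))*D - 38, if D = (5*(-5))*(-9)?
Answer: 9671/83 ≈ 116.52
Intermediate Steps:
D = 225 (D = -25*(-9) = 225)
((262 + 194)/(645 + E))*D - 38 = ((262 + 194)/(645 + 19))*225 - 38 = (456/664)*225 - 38 = (456*(1/664))*225 - 38 = (57/83)*225 - 38 = 12825/83 - 38 = 9671/83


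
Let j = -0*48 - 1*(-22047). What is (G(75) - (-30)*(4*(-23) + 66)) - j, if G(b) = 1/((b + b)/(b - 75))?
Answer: -22827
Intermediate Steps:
j = 22047 (j = -5*0 + 22047 = 0 + 22047 = 22047)
G(b) = (-75 + b)/(2*b) (G(b) = 1/((2*b)/(-75 + b)) = 1/(2*b/(-75 + b)) = (-75 + b)/(2*b))
(G(75) - (-30)*(4*(-23) + 66)) - j = ((1/2)*(-75 + 75)/75 - (-30)*(4*(-23) + 66)) - 1*22047 = ((1/2)*(1/75)*0 - (-30)*(-92 + 66)) - 22047 = (0 - (-30)*(-26)) - 22047 = (0 - 1*780) - 22047 = (0 - 780) - 22047 = -780 - 22047 = -22827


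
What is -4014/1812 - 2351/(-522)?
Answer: 90196/39411 ≈ 2.2886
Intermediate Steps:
-4014/1812 - 2351/(-522) = -4014*1/1812 - 2351*(-1/522) = -669/302 + 2351/522 = 90196/39411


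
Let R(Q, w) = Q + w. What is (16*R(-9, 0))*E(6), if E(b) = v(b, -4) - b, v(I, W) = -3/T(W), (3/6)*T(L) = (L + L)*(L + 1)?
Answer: 873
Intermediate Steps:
T(L) = 4*L*(1 + L) (T(L) = 2*((L + L)*(L + 1)) = 2*((2*L)*(1 + L)) = 2*(2*L*(1 + L)) = 4*L*(1 + L))
v(I, W) = -3/(4*W*(1 + W)) (v(I, W) = -3*1/(4*W*(1 + W)) = -3/(4*W*(1 + W)))
E(b) = -1/16 - b (E(b) = -¾/(-4*(1 - 4)) - b = -¾*(-¼)/(-3) - b = -¾*(-¼)*(-⅓) - b = -1/16 - b)
(16*R(-9, 0))*E(6) = (16*(-9 + 0))*(-1/16 - 1*6) = (16*(-9))*(-1/16 - 6) = -144*(-97/16) = 873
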